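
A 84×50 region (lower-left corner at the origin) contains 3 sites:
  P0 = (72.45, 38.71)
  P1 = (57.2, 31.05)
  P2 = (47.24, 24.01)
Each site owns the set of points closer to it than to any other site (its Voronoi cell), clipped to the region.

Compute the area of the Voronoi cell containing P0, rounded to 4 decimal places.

Area of P0's cell: 710.6162

1. box [0,84]×[0,50]: [(0, 0) (84, 0) (84, 50) (0, 50)]
2. ⊥bis P0·P1 via (64.825,34.88): [(82.3451, 0) (84, 0) (84, 50) (57.2303, 50)]  |A|=710.6162
3. ⊥bis P0·P2 via (59.845,31.36): [(82.3451, 0) (84, 0) (84, 50) (57.2303, 50)]  |A|=710.6162
4. canonical 4-gon: [(82.3451, 0) (84, 0) (84, 50) (57.2303, 50)]
5. shoelace: 710.6162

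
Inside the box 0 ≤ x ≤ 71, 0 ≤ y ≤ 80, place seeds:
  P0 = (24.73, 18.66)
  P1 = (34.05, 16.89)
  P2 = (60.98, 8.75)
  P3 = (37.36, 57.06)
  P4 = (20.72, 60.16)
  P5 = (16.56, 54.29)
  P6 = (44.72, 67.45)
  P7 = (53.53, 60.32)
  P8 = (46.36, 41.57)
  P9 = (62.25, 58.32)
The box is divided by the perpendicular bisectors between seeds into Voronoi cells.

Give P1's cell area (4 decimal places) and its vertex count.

Area of P1's cell: 547.5705 (4 vertices)

1. box [0,71]×[0,80]: [(0, 0) (71, 0) (71, 80) (0, 80)]
2. ⊥bis P1·P0 via (29.39,17.775): [(26.0143, 0) (71, 0) (71, 80) (41.2074, 80)]  |A|=2991.1326
3. ⊥bis P1·P2 via (47.515,12.82): [(26.0143, 0) (43.64, 0) (67.8212, 80) (41.2074, 80)]  |A|=1769.5779
4. ⊥bis P1·P3 via (35.705,36.975): [(33.0775, 37.1915) (26.0143, 0) (43.64, 0) (54.3518, 35.4385)]  |A|=714.1168
5. ⊥bis P1·P4 via (27.385,38.525): [(33.0775, 37.1915) (26.0143, 0) (43.64, 0) (54.3518, 35.4385)]  |A|=714.1168
6. ⊥bis P1·P5 via (25.305,35.59): [(33.0775, 37.1915) (26.0143, 0) (43.64, 0) (54.3518, 35.4385)]  |A|=714.1168
7. ⊥bis P1·P6 via (39.385,42.17): [(33.0775, 37.1915) (26.0143, 0) (43.64, 0) (54.3518, 35.4385)]  |A|=714.1168
8. ⊥bis P1·P7 via (43.79,38.605): [(50.0614, 35.792) (33.0775, 37.1915) (26.0143, 0) (43.64, 0) (53.9337, 34.0552)]  |A|=711.0754
9. ⊥bis P1·P8 via (40.205,29.23): [(32.313, 33.1664) (26.0143, 0) (43.64, 0) (50.8676, 23.9117)]  |A|=547.5705
10. ⊥bis P1·P9 via (48.15,37.605): [(32.313, 33.1664) (26.0143, 0) (43.64, 0) (50.8676, 23.9117)]  |A|=547.5705
11. canonical 4-gon: [(32.313, 33.1664) (26.0143, 0) (43.64, 0) (50.8676, 23.9117)]
12. shoelace: 547.5705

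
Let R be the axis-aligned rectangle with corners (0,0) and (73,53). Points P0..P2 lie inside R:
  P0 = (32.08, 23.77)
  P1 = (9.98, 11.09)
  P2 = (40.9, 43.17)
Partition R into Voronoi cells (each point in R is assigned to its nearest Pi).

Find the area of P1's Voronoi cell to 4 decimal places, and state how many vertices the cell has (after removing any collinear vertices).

1. box [0,73]×[0,53]: [(0, 0) (73, 0) (73, 53) (0, 53)]
2. ⊥bis P1·P0 via (21.03,17.43): [(0, 0) (31.0306, 0) (0.6215, 53) (0, 53)]  |A|=838.7799
3. ⊥bis P1·P2 via (25.44,27.13): [(0, 51.6501) (0, 0) (31.0306, 0) (3.1232, 48.6399)]  |A|=835.317
4. canonical 4-gon: [(0, 51.6501) (0, 0) (31.0306, 0) (3.1232, 48.6399)]
5. shoelace: 835.317

Area of P1's cell: 835.3170 (4 vertices)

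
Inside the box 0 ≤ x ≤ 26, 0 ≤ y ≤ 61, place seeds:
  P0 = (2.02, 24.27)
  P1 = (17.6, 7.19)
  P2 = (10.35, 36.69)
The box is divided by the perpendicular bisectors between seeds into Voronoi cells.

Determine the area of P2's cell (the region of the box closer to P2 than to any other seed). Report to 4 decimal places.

Area of P2's cell: 879.9699

1. box [0,26]×[0,61]: [(0, 0) (26, 0) (26, 61) (0, 61)]
2. ⊥bis P2·P0 via (6.185,30.48): [(0, 34.6282) (26, 17.1902) (26, 61) (0, 61)]  |A|=912.36
3. ⊥bis P2·P1 via (13.975,21.94): [(0, 34.6282) (17.5925, 22.8291) (26, 24.8953) (26, 61) (0, 61)]  |A|=879.9699
4. canonical 5-gon: [(0, 34.6282) (17.5925, 22.8291) (26, 24.8953) (26, 61) (0, 61)]
5. shoelace: 879.9699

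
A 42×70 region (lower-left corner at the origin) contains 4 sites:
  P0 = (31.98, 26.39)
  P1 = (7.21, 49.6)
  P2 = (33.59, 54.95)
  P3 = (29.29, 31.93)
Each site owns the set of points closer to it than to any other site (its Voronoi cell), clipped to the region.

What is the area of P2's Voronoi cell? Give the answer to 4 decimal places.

Area of P2's cell: 599.7513

1. box [0,42]×[0,70]: [(0, 0) (42, 0) (42, 70) (0, 70)]
2. ⊥bis P2·P0 via (32.785,40.67): [(0, 42.5182) (42, 40.1505) (42, 70) (0, 70)]  |A|=1203.9573
3. ⊥bis P2·P1 via (20.4,52.275): [(22.6375, 41.242) (42, 40.1505) (42, 70) (16.8053, 70)]  |A|=651.254
4. ⊥bis P2·P3 via (31.44,43.44): [(21.8276, 45.2355) (42, 41.4675) (42, 70) (16.8053, 70)]  |A|=599.7513
5. canonical 4-gon: [(21.8276, 45.2355) (42, 41.4675) (42, 70) (16.8053, 70)]
6. shoelace: 599.7513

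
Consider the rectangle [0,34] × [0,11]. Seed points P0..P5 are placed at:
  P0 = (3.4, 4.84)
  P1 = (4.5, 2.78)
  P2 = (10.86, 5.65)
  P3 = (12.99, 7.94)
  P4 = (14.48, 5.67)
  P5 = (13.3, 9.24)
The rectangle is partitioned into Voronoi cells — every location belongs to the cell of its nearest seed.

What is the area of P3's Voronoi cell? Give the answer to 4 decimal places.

1. box [0,34]×[0,11]: [(0, 0) (34, 0) (34, 11) (0, 11)]
2. ⊥bis P3·P0 via (8.195,6.39): [(10.2606, 0) (34, 0) (34, 11) (6.7048, 11)]  |A|=280.6903
3. ⊥bis P3·P1 via (8.745,5.36): [(8.2814, 6.1229) (12.0027, 0) (34, 0) (34, 11) (6.7048, 11)]  |A|=275.3571
4. ⊥bis P3·P2 via (11.925,6.795): [(19.2304, 0) (34, 0) (34, 11) (7.4041, 11)]  |A|=227.51
5. ⊥bis P3·P4 via (13.735,6.805): [(12.6675, 6.1043) (20.126, 11) (7.4041, 11)]  |A|=31.1411
6. ⊥bis P3·P5 via (13.145,8.59): [(8.9092, 9.6001) (12.6675, 6.1043) (15.5725, 8.0111)]  |A|=8.6607
7. canonical 3-gon: [(8.9092, 9.6001) (12.6675, 6.1043) (15.5725, 8.0111)]
8. shoelace: 8.6607

Area of P3's cell: 8.6607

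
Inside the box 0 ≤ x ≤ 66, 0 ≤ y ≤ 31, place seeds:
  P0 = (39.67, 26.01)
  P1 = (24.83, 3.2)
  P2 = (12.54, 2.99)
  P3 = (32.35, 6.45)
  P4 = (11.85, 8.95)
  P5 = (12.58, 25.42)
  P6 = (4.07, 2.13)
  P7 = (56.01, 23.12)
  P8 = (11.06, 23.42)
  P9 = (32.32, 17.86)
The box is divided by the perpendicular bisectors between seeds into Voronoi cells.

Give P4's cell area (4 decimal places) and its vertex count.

1. box [0,66]×[0,31]: [(0, 0) (66, 0) (66, 31) (0, 31)]
2. ⊥bis P4·P0 via (25.76,17.48): [(0, 0) (36.4792, 0) (17.4692, 31) (0, 31)]  |A|=836.1999
3. ⊥bis P4·P1 via (18.34,6.075): [(0, 0) (15.6488, 0) (24.3853, 19.7217) (17.4692, 31) (0, 31)]  |A|=630.7948
4. ⊥bis P4·P2 via (12.195,5.97): [(0, 4.5582) (18.6232, 6.7142) (24.3853, 19.7217) (17.4692, 31) (0, 31)]  |A|=535.8164
5. ⊥bis P4·P3 via (22.1,7.7): [(0, 4.5582) (18.6232, 6.7142) (23.2548, 17.1697) (23.702, 20.8361) (17.4692, 31) (0, 31)]  |A|=534.3145
6. ⊥bis P4·P5 via (12.215,17.185): [(0, 17.7264) (0, 4.5582) (18.6232, 6.7142) (23.0489, 16.7048)]  |A|=240.014
7. ⊥bis P4·P6 via (7.96,5.54): [(0, 17.7264) (0, 14.6205) (8.008, 5.4853) (18.6232, 6.7142) (23.0489, 16.7048)]  |A|=199.7246
8. ⊥bis P4·P7 via (33.93,16.035): [(0, 17.7264) (0, 14.6205) (8.008, 5.4853) (18.6232, 6.7142) (23.0489, 16.7048)]  |A|=199.7246
9. ⊥bis P4·P8 via (11.455,16.185): [(21.9048, 16.7555) (0, 15.5596) (0, 14.6205) (8.008, 5.4853) (18.6232, 6.7142) (23.0489, 16.7048)]  |A|=175.9929
10. ⊥bis P4·P9 via (22.085,13.405): [(20.6563, 16.6874) (0, 15.5596) (0, 14.6205) (8.008, 5.4853) (18.6232, 6.7142) (21.8382, 13.9719)]  |A|=172.6635
11. canonical 6-gon: [(20.6563, 16.6874) (0, 15.5596) (0, 14.6205) (8.008, 5.4853) (18.6232, 6.7142) (21.8382, 13.9719)]
12. shoelace: 172.6635

Area of P4's cell: 172.6635 (6 vertices)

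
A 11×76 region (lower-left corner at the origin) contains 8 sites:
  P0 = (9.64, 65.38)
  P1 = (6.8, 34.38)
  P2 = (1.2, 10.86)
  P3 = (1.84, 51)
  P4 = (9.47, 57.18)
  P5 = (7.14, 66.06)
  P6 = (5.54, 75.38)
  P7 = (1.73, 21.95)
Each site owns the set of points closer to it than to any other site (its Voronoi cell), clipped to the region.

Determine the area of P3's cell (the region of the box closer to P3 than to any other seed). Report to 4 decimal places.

Area of P3's cell: 123.1075

1. box [0,11]×[0,76]: [(0, 0) (11, 0) (11, 76) (0, 76)]
2. ⊥bis P3·P0 via (5.74,58.19): [(0, 61.3035) (0, 0) (11, 0) (11, 55.3369)]  |A|=641.522
3. ⊥bis P3·P1 via (4.32,42.69): [(0, 61.3035) (0, 41.4008) (11, 44.6835) (11, 55.3369)]  |A|=168.0583
4. ⊥bis P3·P2 via (1.52,30.93): [(0, 61.3035) (0, 41.4008) (11, 44.6835) (11, 55.3369)]  |A|=168.0583
5. ⊥bis P3·P4 via (5.655,54.09): [(0, 61.0718) (0, 41.4008) (11, 44.6835) (11, 47.4909)]  |A|=123.6313
6. ⊥bis P3·P5 via (4.49,58.53): [(1.0895, 59.7267) (0, 60.1101) (0, 41.4008) (11, 44.6835) (11, 47.4909)]  |A|=123.1075
7. ⊥bis P3·P6 via (3.69,63.19): [(1.0895, 59.7267) (0, 60.1101) (0, 41.4008) (11, 44.6835) (11, 47.4909)]  |A|=123.1075
8. ⊥bis P3·P7 via (1.785,36.475): [(1.0895, 59.7267) (0, 60.1101) (0, 41.4008) (11, 44.6835) (11, 47.4909)]  |A|=123.1075
9. canonical 5-gon: [(1.0895, 59.7267) (0, 60.1101) (0, 41.4008) (11, 44.6835) (11, 47.4909)]
10. shoelace: 123.1075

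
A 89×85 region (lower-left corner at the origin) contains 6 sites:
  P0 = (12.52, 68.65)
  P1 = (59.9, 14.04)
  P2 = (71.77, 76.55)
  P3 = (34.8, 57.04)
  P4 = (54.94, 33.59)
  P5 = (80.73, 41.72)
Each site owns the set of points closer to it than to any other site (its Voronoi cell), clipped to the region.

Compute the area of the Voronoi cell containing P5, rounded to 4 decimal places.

Area of P5's cell: 843.8326

1. box [0,89]×[0,85]: [(0, 0) (89, 0) (89, 85) (0, 85)]
2. ⊥bis P5·P0 via (46.625,55.185): [(24.8374, 0) (89, 0) (89, 85) (58.3963, 85)]  |A|=4027.5692
3. ⊥bis P5·P1 via (70.315,27.88): [(43.7402, 47.8783) (89, 13.819) (89, 85) (58.3963, 85)]  |A|=2178.8494
4. ⊥bis P5·P2 via (76.25,59.135): [(45.0118, 51.099) (43.7402, 47.8783) (89, 13.819) (89, 62.4149)]  |A|=1163.3624
5. ⊥bis P5·P3 via (57.765,49.38): [(59.5892, 54.849) (54.5506, 39.7432) (89, 13.819) (89, 62.4149)]  |A|=1040.127
6. ⊥bis P5·P4 via (67.835,37.655): [(62.2028, 55.5214) (71.1035, 27.2866) (89, 13.819) (89, 62.4149)]  |A|=843.8326
7. canonical 4-gon: [(62.2028, 55.5214) (71.1035, 27.2866) (89, 13.819) (89, 62.4149)]
8. shoelace: 843.8326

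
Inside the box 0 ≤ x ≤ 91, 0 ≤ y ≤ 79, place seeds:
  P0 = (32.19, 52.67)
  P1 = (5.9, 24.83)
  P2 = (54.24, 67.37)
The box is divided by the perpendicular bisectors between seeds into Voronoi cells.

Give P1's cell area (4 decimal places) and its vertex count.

1. box [0,91]×[0,79]: [(0, 0) (91, 0) (91, 79) (0, 79)]
2. ⊥bis P1·P0 via (19.045,38.75): [(0, 56.7347) (0, 0) (60.0796, 0)]  |A|=1704.2984
3. ⊥bis P1·P2 via (30.07,46.1): [(0, 56.7347) (0, 0) (60.0796, 0)]  |A|=1704.2984
4. canonical 3-gon: [(0, 56.7347) (0, 0) (60.0796, 0)]
5. shoelace: 1704.2984

Area of P1's cell: 1704.2984 (3 vertices)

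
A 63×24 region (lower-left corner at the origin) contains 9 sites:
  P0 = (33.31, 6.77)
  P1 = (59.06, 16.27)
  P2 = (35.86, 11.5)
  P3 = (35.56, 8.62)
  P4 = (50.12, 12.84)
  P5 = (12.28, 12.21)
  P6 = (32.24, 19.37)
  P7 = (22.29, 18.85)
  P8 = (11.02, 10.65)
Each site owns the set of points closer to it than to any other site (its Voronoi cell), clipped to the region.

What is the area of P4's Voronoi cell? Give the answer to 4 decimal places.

Area of P4's cell: 287.9228

1. box [0,63]×[0,24]: [(0, 0) (63, 0) (63, 24) (0, 24)]
2. ⊥bis P4·P0 via (41.715,9.805): [(45.2555, 0) (63, 0) (63, 24) (36.5893, 24)]  |A|=529.8625
3. ⊥bis P4·P1 via (54.59,14.555): [(45.2555, 0) (60.1743, 0) (50.9662, 24) (36.5893, 24)]  |A|=351.549
4. ⊥bis P4·P2 via (42.99,12.17): [(43.7389, 4.2) (45.2555, 0) (60.1743, 0) (50.9662, 24) (41.8783, 24)]  |A|=299.1871
5. ⊥bis P4·P3 via (42.84,10.73): [(43.2622, 9.2733) (45.9499, 0) (60.1743, 0) (50.9662, 24) (41.8783, 24)]  |A|=293.1215
6. ⊥bis P4·P5 via (31.2,12.525): [(43.2622, 9.2733) (45.9499, 0) (60.1743, 0) (50.9662, 24) (41.8783, 24)]  |A|=293.1215
7. ⊥bis P4·P6 via (41.18,16.105): [(42.3255, 19.2415) (43.2622, 9.2733) (45.9499, 0) (60.1743, 0) (50.9662, 24) (44.0634, 24)]  |A|=287.9228
8. ⊥bis P4·P7 via (36.205,15.845): [(42.3255, 19.2415) (43.2622, 9.2733) (45.9499, 0) (60.1743, 0) (50.9662, 24) (44.0634, 24)]  |A|=287.9228
9. ⊥bis P4·P8 via (30.57,11.745): [(42.3255, 19.2415) (43.2622, 9.2733) (45.9499, 0) (60.1743, 0) (50.9662, 24) (44.0634, 24)]  |A|=287.9228
10. canonical 6-gon: [(42.3255, 19.2415) (43.2622, 9.2733) (45.9499, 0) (60.1743, 0) (50.9662, 24) (44.0634, 24)]
11. shoelace: 287.9228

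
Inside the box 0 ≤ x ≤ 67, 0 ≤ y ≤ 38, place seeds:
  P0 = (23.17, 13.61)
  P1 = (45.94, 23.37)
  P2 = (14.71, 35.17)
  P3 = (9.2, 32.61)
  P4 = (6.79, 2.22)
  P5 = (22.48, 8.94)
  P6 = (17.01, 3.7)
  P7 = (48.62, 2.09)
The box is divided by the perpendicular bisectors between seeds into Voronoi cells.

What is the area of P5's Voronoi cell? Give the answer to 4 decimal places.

Area of P5's cell: 162.0525

1. box [0,67]×[0,38]: [(0, 0) (67, 0) (67, 38) (0, 38)]
2. ⊥bis P5·P0 via (22.825,11.275): [(0, 14.6474) (0, 0) (67, 0) (67, 4.7481)]  |A|=649.7494
3. ⊥bis P5·P1 via (34.21,16.155): [(38.6498, 8.9369) (0, 14.6474) (0, 0) (44.1468, 0)]  |A|=480.3269
4. ⊥bis P5·P2 via (18.595,22.055): [(38.6498, 8.9369) (0, 14.6474) (0, 0) (44.1468, 0)]  |A|=480.3269
5. ⊥bis P5·P3 via (15.84,20.775): [(38.6498, 8.9369) (3.8931, 14.0722) (0, 11.888) (0, 0) (44.1468, 0)]  |A|=474.9555
6. ⊥bis P5·P4 via (14.635,5.58): [(38.6498, 8.9369) (11.4778, 12.9516) (17.0249, 0) (44.1468, 0)]  |A|=286.0174
7. ⊥bis P5·P6 via (19.745,6.32): [(38.6498, 8.9369) (13.7079, 12.6221) (25.7993, 0) (44.1468, 0)]  |A|=217.114
8. ⊥bis P5·P7 via (35.55,5.515): [(36.5288, 9.2502) (13.7079, 12.6221) (25.7993, 0) (34.1048, 0)]  |A|=162.0525
9. canonical 4-gon: [(36.5288, 9.2502) (13.7079, 12.6221) (25.7993, 0) (34.1048, 0)]
10. shoelace: 162.0525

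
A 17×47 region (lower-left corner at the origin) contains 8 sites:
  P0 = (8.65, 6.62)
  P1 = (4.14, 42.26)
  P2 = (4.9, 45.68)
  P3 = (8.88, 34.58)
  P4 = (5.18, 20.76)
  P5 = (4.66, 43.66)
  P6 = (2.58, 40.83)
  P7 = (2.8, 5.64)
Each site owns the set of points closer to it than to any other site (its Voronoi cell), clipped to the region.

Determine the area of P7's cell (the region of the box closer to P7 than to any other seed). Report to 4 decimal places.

Area of P7's cell: 75.7592

1. box [0,17]×[0,47]: [(0, 0) (17, 0) (17, 47) (0, 47)]
2. ⊥bis P7·P0 via (5.725,6.13): [(0, 40.3047) (0, 0) (6.7519, 0)]  |A|=136.0669
3. ⊥bis P7·P1 via (3.47,23.95): [(2.7353, 23.9769) (0, 24.077) (0, 0) (6.7519, 0)]  |A|=113.8733
4. ⊥bis P7·P2 via (3.85,25.66): [(2.7353, 23.9769) (0, 24.077) (0, 0) (6.7519, 0)]  |A|=113.8733
5. ⊥bis P7·P3 via (5.84,20.11): [(3.2934, 20.645) (0, 21.3369) (0, 0) (6.7519, 0)]  |A|=104.8324
6. ⊥bis P7·P4 via (3.99,13.2): [(4.5555, 13.111) (0, 13.8281) (0, 0) (6.7519, 0)]  |A|=75.7592
7. ⊥bis P7·P5 via (3.73,24.65): [(4.5555, 13.111) (0, 13.8281) (0, 0) (6.7519, 0)]  |A|=75.7592
8. ⊥bis P7·P6 via (2.69,23.235): [(4.5555, 13.111) (0, 13.8281) (0, 0) (6.7519, 0)]  |A|=75.7592
9. canonical 4-gon: [(4.5555, 13.111) (0, 13.8281) (0, 0) (6.7519, 0)]
10. shoelace: 75.7592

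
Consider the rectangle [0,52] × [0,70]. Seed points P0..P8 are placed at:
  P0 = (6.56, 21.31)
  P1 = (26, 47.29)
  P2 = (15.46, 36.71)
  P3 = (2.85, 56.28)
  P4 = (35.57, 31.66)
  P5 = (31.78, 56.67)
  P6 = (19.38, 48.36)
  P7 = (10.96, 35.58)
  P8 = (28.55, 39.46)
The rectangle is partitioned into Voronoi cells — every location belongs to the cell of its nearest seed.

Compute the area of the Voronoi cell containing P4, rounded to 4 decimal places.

1. box [0,52]×[0,70]: [(0, 0) (52, 0) (52, 70) (0, 70)]
2. ⊥bis P4·P0 via (21.065,26.485): [(30.5141, 0) (52, 0) (52, 70) (5.54, 70)]  |A|=2378.1049
3. ⊥bis P4·P1 via (30.785,39.475): [(19.004, 32.2617) (30.5141, 0) (52, 0) (52, 52.4646)]  |A|=1212.1454
4. ⊥bis P4·P2 via (25.515,34.185): [(26.1273, 36.6231) (22.5419, 22.3455) (30.5141, 0) (52, 0) (52, 52.4646)]  |A|=1169.1126
5. ⊥bis P4·P3 via (19.21,43.97): [(26.1273, 36.6231) (22.5419, 22.3455) (30.5141, 0) (52, 0) (52, 52.4646)]  |A|=1169.1126
6. ⊥bis P4·P5 via (33.675,44.165): [(40.0136, 45.1256) (26.1273, 36.6231) (22.5419, 22.3455) (30.5141, 0) (52, 0) (52, 46.942)]  |A|=1136.0144
7. ⊥bis P4·P6 via (27.475,40.01): [(40.0136, 45.1256) (26.1273, 36.6231) (22.5419, 22.3455) (30.5141, 0) (52, 0) (52, 46.942)]  |A|=1136.0144
8. ⊥bis P4·P7 via (23.265,33.62): [(40.0136, 45.1256) (26.1273, 36.6231) (22.5419, 22.3455) (30.5141, 0) (52, 0) (52, 46.942)]  |A|=1136.0144
9. ⊥bis P4·P8 via (32.06,35.56): [(43.2299, 45.613) (24.05, 28.351) (22.5419, 22.3455) (30.5141, 0) (52, 0) (52, 46.942)]  |A|=1064.3244
10. canonical 6-gon: [(43.2299, 45.613) (24.05, 28.351) (22.5419, 22.3455) (30.5141, 0) (52, 0) (52, 46.942)]
11. shoelace: 1064.3244

Area of P4's cell: 1064.3244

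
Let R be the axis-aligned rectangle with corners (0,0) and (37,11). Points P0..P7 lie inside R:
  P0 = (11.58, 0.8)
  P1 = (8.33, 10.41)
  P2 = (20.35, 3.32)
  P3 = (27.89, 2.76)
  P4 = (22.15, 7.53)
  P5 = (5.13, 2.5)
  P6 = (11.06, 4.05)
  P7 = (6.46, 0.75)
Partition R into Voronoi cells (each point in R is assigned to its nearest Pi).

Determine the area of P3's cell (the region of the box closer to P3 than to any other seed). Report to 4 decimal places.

1. box [0,37]×[0,11]: [(0, 0) (37, 0) (37, 11) (0, 11)]
2. ⊥bis P3·P0 via (19.735,1.78): [(19.9489, 0) (37, 0) (37, 11) (18.627, 11)]  |A|=194.8324
3. ⊥bis P3·P1 via (18.11,6.585): [(18.9114, 8.6339) (19.9489, 0) (37, 0) (37, 11) (19.8367, 11)]  |A|=193.4013
4. ⊥bis P3·P2 via (24.12,3.04): [(23.8942, 0) (37, 0) (37, 11) (24.7112, 11)]  |A|=139.6702
5. ⊥bis P3·P4 via (25.02,5.145): [(24.2034, 4.1623) (23.8942, 0) (37, 0) (37, 11) (29.8856, 11)]  |A|=121.9798
6. ⊥bis P3·P5 via (16.51,2.63): [(24.2034, 4.1623) (23.8942, 0) (37, 0) (37, 11) (29.8856, 11)]  |A|=121.9798
7. ⊥bis P3·P6 via (19.475,3.405): [(24.2034, 4.1623) (23.8942, 0) (37, 0) (37, 11) (29.8856, 11)]  |A|=121.9798
8. ⊥bis P3·P7 via (17.175,1.755): [(24.2034, 4.1623) (23.8942, 0) (37, 0) (37, 11) (29.8856, 11)]  |A|=121.9798
9. canonical 5-gon: [(24.2034, 4.1623) (23.8942, 0) (37, 0) (37, 11) (29.8856, 11)]
10. shoelace: 121.9798

Area of P3's cell: 121.9798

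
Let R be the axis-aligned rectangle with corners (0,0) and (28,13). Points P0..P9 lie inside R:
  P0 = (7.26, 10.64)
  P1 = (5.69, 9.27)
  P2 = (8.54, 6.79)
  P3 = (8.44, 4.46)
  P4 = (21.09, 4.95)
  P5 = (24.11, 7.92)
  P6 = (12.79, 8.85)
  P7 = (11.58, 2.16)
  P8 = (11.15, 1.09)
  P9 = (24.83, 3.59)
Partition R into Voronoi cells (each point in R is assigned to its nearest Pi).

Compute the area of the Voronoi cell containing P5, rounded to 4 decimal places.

1. box [0,28]×[0,13]: [(0, 0) (28, 0) (28, 13) (0, 13)]
2. ⊥bis P5·P0 via (15.685,9.28): [(14.187, 0) (28, 0) (28, 13) (16.2855, 13)]  |A|=165.9289
3. ⊥bis P5·P1 via (14.9,8.595): [(14.3392, 0.9428) (14.2701, 0) (28, 0) (28, 13) (16.2855, 13)]  |A|=165.8897
4. ⊥bis P5·P2 via (16.325,7.355): [(16.0301, 11.418) (16.8588, 0) (28, 0) (28, 13) (16.2855, 13)]  |A|=150.6755
5. ⊥bis P5·P3 via (16.275,6.19): [(16.0301, 11.418) (16.4754, 5.2823) (17.6418, 0) (28, 0) (28, 13) (16.2855, 13)]  |A|=148.6075
6. ⊥bis P5·P4 via (22.6,6.435): [(16.2655, 12.8761) (28, 0.9441) (28, 13) (16.2855, 13)]  |A|=71.4605
7. ⊥bis P5·P6 via (18.45,8.385): [(18.6221, 10.4799) (28, 0.9441) (28, 13) (18.8291, 13)]  |A|=68.0854
8. ⊥bis P5·P7 via (17.845,5.04): [(18.6221, 10.4799) (28, 0.9441) (28, 13) (18.8291, 13)]  |A|=68.0854
9. ⊥bis P5·P8 via (17.63,4.505): [(18.6221, 10.4799) (28, 0.9441) (28, 13) (18.8291, 13)]  |A|=68.0854
10. ⊥bis P5·P9 via (24.47,5.755): [(18.6221, 10.4799) (23.4376, 5.5833) (28, 6.342) (28, 13) (18.8291, 13)]  |A|=55.7717
11. canonical 5-gon: [(18.6221, 10.4799) (23.4376, 5.5833) (28, 6.342) (28, 13) (18.8291, 13)]
12. shoelace: 55.7717

Area of P5's cell: 55.7717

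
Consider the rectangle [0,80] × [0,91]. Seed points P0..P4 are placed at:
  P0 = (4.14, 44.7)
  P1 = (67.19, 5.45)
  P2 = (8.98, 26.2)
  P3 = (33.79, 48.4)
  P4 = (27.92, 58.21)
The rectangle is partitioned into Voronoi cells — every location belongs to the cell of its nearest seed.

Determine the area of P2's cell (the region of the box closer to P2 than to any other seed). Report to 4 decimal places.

1. box [0,80]×[0,91]: [(0, 0) (80, 0) (80, 91) (0, 91)]
2. ⊥bis P2·P0 via (6.56,35.45): [(0, 33.7338) (0, 0) (80, 0) (80, 54.6635)]  |A|=3535.8902
3. ⊥bis P2·P1 via (38.085,15.825): [(49.0426, 46.5644) (0, 33.7338) (0, 0) (32.4439, 0)]  |A|=1582.5604
4. ⊥bis P2·P3 via (21.385,37.3): [(38.8017, 17.8356) (19.9142, 38.9437) (0, 33.7338) (0, 0) (32.4439, 0)]  |A|=1203.17
5. ⊥bis P2·P4 via (18.45,42.205): [(38.8017, 17.8356) (19.9142, 38.9437) (0, 33.7338) (0, 0) (32.4439, 0)]  |A|=1203.17
6. canonical 5-gon: [(38.8017, 17.8356) (19.9142, 38.9437) (0, 33.7338) (0, 0) (32.4439, 0)]
7. shoelace: 1203.17

Area of P2's cell: 1203.1700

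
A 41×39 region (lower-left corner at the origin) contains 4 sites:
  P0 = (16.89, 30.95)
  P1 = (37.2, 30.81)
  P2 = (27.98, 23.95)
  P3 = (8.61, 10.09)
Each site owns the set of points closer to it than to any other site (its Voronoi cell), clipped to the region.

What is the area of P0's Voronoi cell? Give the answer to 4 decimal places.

Area of P0's cell: 408.2410

1. box [0,41]×[0,39]: [(0, 0) (41, 0) (41, 39) (0, 39)]
2. ⊥bis P0·P1 via (27.045,30.88): [(0, 0) (26.8321, 0) (27.101, 39) (0, 39)]  |A|=1051.6957
3. ⊥bis P0·P2 via (22.435,27.45): [(0, 0) (5.1086, 0) (27.072, 34.7963) (27.101, 39) (0, 39)]  |A|=673.7456
4. ⊥bis P0·P3 via (12.75,20.52): [(0, 25.5809) (16.9968, 18.8343) (27.072, 34.7963) (27.101, 39) (0, 39)]  |A|=408.241
5. canonical 5-gon: [(0, 25.5809) (16.9968, 18.8343) (27.072, 34.7963) (27.101, 39) (0, 39)]
6. shoelace: 408.241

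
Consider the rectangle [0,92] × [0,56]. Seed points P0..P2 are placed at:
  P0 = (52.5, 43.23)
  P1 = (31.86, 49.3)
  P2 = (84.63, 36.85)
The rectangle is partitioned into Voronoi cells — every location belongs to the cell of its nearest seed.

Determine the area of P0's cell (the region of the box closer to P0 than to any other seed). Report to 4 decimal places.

Area of P0's cell: 1644.4834

1. box [0,92]×[0,56]: [(0, 0) (92, 0) (92, 56) (0, 56)]
2. ⊥bis P0·P1 via (42.18,46.265): [(28.574, 0) (92, 0) (92, 56) (45.043, 56)]  |A|=3090.7261
3. ⊥bis P0·P2 via (68.565,40.04): [(28.574, 0) (60.6143, 0) (71.7342, 56) (45.043, 56)]  |A|=1644.4834
4. canonical 4-gon: [(28.574, 0) (60.6143, 0) (71.7342, 56) (45.043, 56)]
5. shoelace: 1644.4834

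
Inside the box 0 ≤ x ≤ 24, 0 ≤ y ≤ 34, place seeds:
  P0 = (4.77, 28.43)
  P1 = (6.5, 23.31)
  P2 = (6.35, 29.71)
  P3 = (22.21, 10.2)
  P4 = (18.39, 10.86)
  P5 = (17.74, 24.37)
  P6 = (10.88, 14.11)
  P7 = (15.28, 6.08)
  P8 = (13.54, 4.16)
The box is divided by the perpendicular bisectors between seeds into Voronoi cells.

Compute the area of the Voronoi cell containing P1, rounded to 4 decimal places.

1. box [0,24]×[0,34]: [(0, 0) (24, 0) (24, 34) (0, 34)]
2. ⊥bis P1·P0 via (5.635,25.87): [(0, 23.966) (0, 0) (24, 0) (24, 32.0754)]  |A|=672.4962
3. ⊥bis P1·P2 via (6.425,26.51): [(7.6114, 26.5378) (0, 23.966) (0, 0) (24, 0) (24, 26.9219)]  |A|=630.2673
4. ⊥bis P1·P3 via (14.355,16.755): [(22.8161, 26.8942) (7.6114, 26.5378) (0, 23.966) (0, 0) (0.3729, 0)]  |A|=296.6164
5. ⊥bis P1·P4 via (12.445,17.085): [(22.7136, 26.8918) (7.6114, 26.5378) (0, 23.966) (0, 5.1998)]  |A|=231.1976
6. ⊥bis P1·P5 via (12.12,23.84): [(12.7313, 17.3584) (11.8562, 26.6373) (7.6114, 26.5378) (0, 23.966) (0, 5.1998)]  |A|=180.7136
7. ⊥bis P1·P6 via (8.69,18.71): [(12.4356, 20.4932) (11.8562, 26.6373) (7.6114, 26.5378) (0, 23.966) (0, 14.5728)]  |A|=100.6813
8. ⊥bis P1·P7 via (10.89,14.695): [(12.4356, 20.4932) (11.8562, 26.6373) (7.6114, 26.5378) (0, 23.966) (0, 14.5728)]  |A|=100.6813
9. ⊥bis P1·P8 via (10.02,13.735): [(12.4356, 20.4932) (11.8562, 26.6373) (7.6114, 26.5378) (0, 23.966) (0, 14.5728)]  |A|=100.6813
10. canonical 5-gon: [(12.4356, 20.4932) (11.8562, 26.6373) (7.6114, 26.5378) (0, 23.966) (0, 14.5728)]
11. shoelace: 100.6813

Area of P1's cell: 100.6813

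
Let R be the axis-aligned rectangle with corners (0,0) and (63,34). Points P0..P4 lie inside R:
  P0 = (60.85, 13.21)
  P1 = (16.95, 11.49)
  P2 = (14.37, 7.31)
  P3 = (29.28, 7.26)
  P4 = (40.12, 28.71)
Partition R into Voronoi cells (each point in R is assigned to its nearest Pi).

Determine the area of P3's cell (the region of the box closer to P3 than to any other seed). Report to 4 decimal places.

Area of P3's cell: 389.9182

1. box [0,63]×[0,34]: [(0, 0) (63, 0) (63, 34) (0, 34)]
2. ⊥bis P3·P0 via (45.065,10.235): [(0, 0) (46.994, 0) (40.586, 34) (0, 34)]  |A|=1488.86
3. ⊥bis P3·P1 via (23.115,9.375): [(19.8988, 0) (46.994, 0) (40.586, 34) (31.563, 34)]  |A|=614.0102
4. ⊥bis P3·P2 via (21.825,7.285): [(21.8193, 5.5983) (21.8006, 0) (46.994, 0) (40.586, 34) (31.563, 34)]  |A|=608.6868
5. ⊥bis P3·P4 via (34.7,17.985): [(27.3441, 21.7024) (21.8193, 5.5983) (21.8006, 0) (46.994, 0) (44.5417, 13.0114)]  |A|=389.9182
6. canonical 5-gon: [(27.3441, 21.7024) (21.8193, 5.5983) (21.8006, 0) (46.994, 0) (44.5417, 13.0114)]
7. shoelace: 389.9182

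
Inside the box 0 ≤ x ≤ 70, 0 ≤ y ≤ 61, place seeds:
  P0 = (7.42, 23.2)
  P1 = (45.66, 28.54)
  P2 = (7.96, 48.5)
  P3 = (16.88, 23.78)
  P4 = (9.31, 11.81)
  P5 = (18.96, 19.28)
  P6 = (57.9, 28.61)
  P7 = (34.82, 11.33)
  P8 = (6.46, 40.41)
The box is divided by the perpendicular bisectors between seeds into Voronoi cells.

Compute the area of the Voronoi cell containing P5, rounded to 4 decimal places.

Area of P5's cell: 192.9289

1. box [0,70]×[0,61]: [(0, 0) (70, 0) (70, 61) (0, 61)]
2. ⊥bis P5·P0 via (13.19,21.24): [(5.975, 0) (70, 0) (70, 61) (26.696, 61)]  |A|=3273.5338
3. ⊥bis P5·P1 via (32.31,23.91): [(23.1089, 50.4401) (5.975, 0) (40.6024, 0)]  |A|=873.3036
4. ⊥bis P5·P2 via (13.46,33.89): [(27.0716, 39.0142) (18.0775, 35.6283) (5.975, 0) (40.6024, 0)]  |A|=815.212
5. ⊥bis P5·P3 via (17.92,21.53): [(31.0333, 27.5913) (12.4259, 18.9905) (5.975, 0) (40.6024, 0)]  |A|=626.6469
6. ⊥bis P5·P4 via (14.135,15.545): [(31.0333, 27.5913) (12.4259, 18.9905) (12.1337, 18.1304) (26.1683, 0) (40.6024, 0)]  |A|=443.5914
7. ⊥bis P5·P6 via (38.43,23.945): [(31.0333, 27.5913) (12.4259, 18.9905) (12.1337, 18.1304) (26.1683, 0) (40.6024, 0)]  |A|=443.5914
8. ⊥bis P5·P7 via (26.89,15.305): [(31.8574, 25.2149) (31.0333, 27.5913) (12.4259, 18.9905) (12.1337, 18.1304) (21.9498, 5.4495)]  |A|=192.9289
9. ⊥bis P5·P8 via (12.71,29.845): [(31.8574, 25.2149) (31.0333, 27.5913) (12.4259, 18.9905) (12.1337, 18.1304) (21.9498, 5.4495)]  |A|=192.9289
10. canonical 5-gon: [(31.8574, 25.2149) (31.0333, 27.5913) (12.4259, 18.9905) (12.1337, 18.1304) (21.9498, 5.4495)]
11. shoelace: 192.9289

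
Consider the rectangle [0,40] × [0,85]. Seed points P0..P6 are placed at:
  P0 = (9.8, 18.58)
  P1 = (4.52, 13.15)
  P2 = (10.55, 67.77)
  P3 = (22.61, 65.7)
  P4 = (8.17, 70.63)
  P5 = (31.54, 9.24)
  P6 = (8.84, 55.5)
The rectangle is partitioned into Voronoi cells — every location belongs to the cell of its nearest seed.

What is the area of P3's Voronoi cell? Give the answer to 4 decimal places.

1. box [0,40]×[0,85]: [(0, 0) (40, 0) (40, 85) (0, 85)]
2. ⊥bis P3·P0 via (16.205,42.14): [(0, 46.5455) (40, 35.6711) (40, 85) (0, 85)]  |A|=1755.6682
3. ⊥bis P3·P1 via (13.565,39.425): [(0, 46.5455) (40, 35.6711) (40, 85) (0, 85)]  |A|=1755.6682
4. ⊥bis P3·P2 via (16.58,66.735): [(12.53, 43.1391) (40, 35.6711) (40, 85) (19.715, 85)]  |A|=1102.1068
5. ⊥bis P3·P4 via (15.39,68.165): [(18.2767, 76.6202) (12.53, 43.1391) (40, 35.6711) (40, 85) (21.1377, 85)]  |A|=1096.1461
6. ⊥bis P3·P5 via (27.075,37.47): [(18.2767, 76.6202) (12.53, 43.1391) (31.0629, 38.1007) (40, 39.5143) (40, 85) (21.1377, 85)]  |A|=1078.9726
7. ⊥bis P3·P6 via (15.725,60.6): [(18.2767, 76.6202) (15.5642, 60.817) (32.2518, 38.2888) (40, 39.5143) (40, 85) (21.1377, 85)]  |A|=892.5554
8. canonical 6-gon: [(18.2767, 76.6202) (15.5642, 60.817) (32.2518, 38.2888) (40, 39.5143) (40, 85) (21.1377, 85)]
9. shoelace: 892.5554

Area of P3's cell: 892.5554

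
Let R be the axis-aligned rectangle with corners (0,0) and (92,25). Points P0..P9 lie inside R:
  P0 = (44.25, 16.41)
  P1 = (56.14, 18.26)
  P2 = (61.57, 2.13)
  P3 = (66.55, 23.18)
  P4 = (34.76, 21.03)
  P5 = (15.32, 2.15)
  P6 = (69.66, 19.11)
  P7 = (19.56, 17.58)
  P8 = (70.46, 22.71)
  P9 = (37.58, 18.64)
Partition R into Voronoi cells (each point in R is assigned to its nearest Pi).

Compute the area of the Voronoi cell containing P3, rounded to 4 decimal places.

1. box [0,92]×[0,25]: [(0, 0) (92, 0) (92, 25) (0, 25)]
2. ⊥bis P3·P0 via (55.4,19.795): [(61.4095, 0) (92, 0) (92, 25) (53.8198, 25)]  |A|=859.6332
3. ⊥bis P3·P1 via (61.345,20.72): [(71.1377, 0) (92, 0) (92, 25) (59.3222, 25)]  |A|=669.2511
4. ⊥bis P3·P2 via (64.06,12.655): [(65.2948, 12.3629) (92, 6.045) (92, 25) (59.3222, 25)]  |A|=459.5761
5. ⊥bis P3·P4 via (50.655,22.105): [(65.2948, 12.3629) (92, 6.045) (92, 25) (59.3222, 25)]  |A|=459.5761
6. ⊥bis P3·P5 via (40.935,12.665): [(65.2948, 12.3629) (92, 6.045) (92, 25) (59.3222, 25)]  |A|=459.5761
7. ⊥bis P3·P6 via (68.105,21.145): [(62.991, 17.2373) (73.15, 25) (59.3222, 25)]  |A|=53.6707
8. ⊥bis P3·P7 via (43.055,20.38): [(62.991, 17.2373) (73.15, 25) (59.3222, 25)]  |A|=53.6707
9. ⊥bis P3·P8 via (68.505,22.945): [(62.991, 17.2373) (68.3072, 21.2995) (68.752, 25) (59.3222, 25)]  |A|=45.5335
10. ⊥bis P3·P9 via (52.065,20.91): [(62.991, 17.2373) (68.3072, 21.2995) (68.752, 25) (59.3222, 25)]  |A|=45.5335
11. canonical 4-gon: [(62.991, 17.2373) (68.3072, 21.2995) (68.752, 25) (59.3222, 25)]
12. shoelace: 45.5335

Area of P3's cell: 45.5335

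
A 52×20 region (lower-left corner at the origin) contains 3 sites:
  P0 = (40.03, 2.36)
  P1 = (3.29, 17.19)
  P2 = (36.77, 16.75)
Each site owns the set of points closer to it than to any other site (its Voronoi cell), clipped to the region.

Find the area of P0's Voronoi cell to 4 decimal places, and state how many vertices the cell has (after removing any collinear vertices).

1. box [0,52]×[0,20]: [(0, 0) (52, 0) (52, 20) (0, 20)]
2. ⊥bis P0·P1 via (21.66,9.775): [(17.7143, 0) (52, 0) (52, 20) (25.7873, 20)]  |A|=604.9836
3. ⊥bis P0·P2 via (38.4,9.555): [(19.8774, 5.3588) (17.7143, 0) (52, 0) (52, 12.636)]  |A|=294.8156
4. canonical 4-gon: [(19.8774, 5.3588) (17.7143, 0) (52, 0) (52, 12.636)]
5. shoelace: 294.8156

Area of P0's cell: 294.8156 (4 vertices)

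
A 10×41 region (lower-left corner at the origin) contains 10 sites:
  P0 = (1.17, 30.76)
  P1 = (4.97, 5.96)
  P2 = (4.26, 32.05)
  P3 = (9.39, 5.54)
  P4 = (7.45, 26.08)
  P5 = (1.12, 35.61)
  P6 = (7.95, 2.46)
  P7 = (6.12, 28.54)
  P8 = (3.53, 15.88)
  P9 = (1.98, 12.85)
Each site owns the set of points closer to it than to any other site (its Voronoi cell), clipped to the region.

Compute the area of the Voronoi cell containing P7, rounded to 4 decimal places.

1. box [0,10]×[0,41]: [(0, 0) (10, 0) (10, 41) (0, 41)]
2. ⊥bis P7·P0 via (3.645,29.65): [(0, 21.5226) (0, 0) (10, 0) (10, 41) (8.7353, 41)]  |A|=324.9297
3. ⊥bis P7·P1 via (5.545,17.25): [(0, 21.5226) (0, 17.5324) (10, 17.0231) (10, 41) (8.7353, 41)]  |A|=152.1521
4. ⊥bis P7·P2 via (5.19,30.295): [(3.5428, 29.4221) (0, 21.5226) (0, 17.5324) (10, 17.0231) (10, 32.8439)]  |A|=118.498
5. ⊥bis P7·P3 via (7.755,17.04): [(3.5428, 29.4221) (0, 21.5226) (0, 17.5324) (8.2596, 17.1117) (10, 17.3592) (10, 32.8439)]  |A|=118.2056
6. ⊥bis P7·P4 via (6.785,27.31): [(3.5428, 29.4221) (1.2546, 24.32) (10, 29.0482) (10, 32.8439)]  |A|=29.1554
7. ⊥bis P7·P5 via (3.62,32.075): [(3.5428, 29.4221) (1.2546, 24.32) (10, 29.0482) (10, 32.8439)]  |A|=29.1554
8. ⊥bis P7·P6 via (7.035,15.5): [(3.5428, 29.4221) (1.2546, 24.32) (10, 29.0482) (10, 32.8439)]  |A|=29.1554
9. ⊥bis P7·P8 via (4.825,22.21): [(3.5428, 29.4221) (1.2546, 24.32) (10, 29.0482) (10, 32.8439)]  |A|=29.1554
10. ⊥bis P7·P9 via (4.05,20.695): [(3.5428, 29.4221) (1.2546, 24.32) (10, 29.0482) (10, 32.8439)]  |A|=29.1554
11. canonical 4-gon: [(3.5428, 29.4221) (1.2546, 24.32) (10, 29.0482) (10, 32.8439)]
12. shoelace: 29.1554

Area of P7's cell: 29.1554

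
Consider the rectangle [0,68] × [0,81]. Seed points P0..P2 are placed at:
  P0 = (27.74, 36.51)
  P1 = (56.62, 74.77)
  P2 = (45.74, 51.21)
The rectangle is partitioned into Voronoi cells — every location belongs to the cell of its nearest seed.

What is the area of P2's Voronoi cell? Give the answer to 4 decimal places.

1. box [0,68]×[0,81]: [(0, 0) (68, 0) (68, 81) (0, 81)]
2. ⊥bis P2·P0 via (36.74,43.86): [(68, 5.5824) (68, 81) (6.409, 81)]  |A|=2322.5212
3. ⊥bis P2·P1 via (51.18,62.99): [(68, 5.5824) (68, 55.2225) (12.1804, 81) (6.409, 81)]  |A|=1603.0772
4. canonical 4-gon: [(68, 5.5824) (68, 55.2225) (12.1804, 81) (6.409, 81)]
5. shoelace: 1603.0772

Area of P2's cell: 1603.0772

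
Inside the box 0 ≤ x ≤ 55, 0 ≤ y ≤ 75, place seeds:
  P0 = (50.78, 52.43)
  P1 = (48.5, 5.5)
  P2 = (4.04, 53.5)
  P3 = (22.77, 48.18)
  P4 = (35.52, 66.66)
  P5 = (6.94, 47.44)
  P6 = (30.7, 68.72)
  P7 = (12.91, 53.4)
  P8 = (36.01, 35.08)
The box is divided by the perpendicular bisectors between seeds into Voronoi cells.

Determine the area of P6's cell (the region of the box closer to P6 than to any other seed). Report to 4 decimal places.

1. box [0,55]×[0,75]: [(0, 0) (55, 0) (55, 75) (0, 75)]
2. ⊥bis P6·P0 via (40.74,60.575): [(0, 10.3565) (52.4424, 75) (0, 75)]  |A|=1695.0284
3. ⊥bis P6·P1 via (39.6,37.11): [(0, 25.9604) (16.4061, 30.5796) (52.4424, 75) (0, 75)]  |A|=1567.0293
4. ⊥bis P6·P2 via (17.37,61.11): [(27.2022, 43.8875) (52.4424, 75) (9.4403, 75)]  |A|=668.9504
5. ⊥bis P6·P3 via (26.735,58.45): [(16.6702, 62.3358) (36.087, 54.8394) (52.4424, 75) (9.4403, 75)]  |A|=529.3233
6. ⊥bis P6·P4 via (33.11,67.69): [(16.6702, 62.3358) (28.8174, 57.6461) (36.2342, 75) (9.4403, 75)]  |A|=292.4539
7. ⊥bis P6·P5 via (18.82,58.08): [(16.6702, 62.3358) (28.8174, 57.6461) (36.2342, 75) (9.4403, 75)]  |A|=292.4539
8. ⊥bis P6·P7 via (21.805,61.06): [(22.7166, 60.0014) (28.8174, 57.6461) (36.2342, 75) (9.8005, 75)]  |A|=259.905
9. ⊥bis P6·P8 via (33.355,51.9): [(22.7166, 60.0014) (28.8174, 57.6461) (36.2342, 75) (9.8005, 75)]  |A|=259.905
10. canonical 4-gon: [(22.7166, 60.0014) (28.8174, 57.6461) (36.2342, 75) (9.8005, 75)]
11. shoelace: 259.905

Area of P6's cell: 259.9050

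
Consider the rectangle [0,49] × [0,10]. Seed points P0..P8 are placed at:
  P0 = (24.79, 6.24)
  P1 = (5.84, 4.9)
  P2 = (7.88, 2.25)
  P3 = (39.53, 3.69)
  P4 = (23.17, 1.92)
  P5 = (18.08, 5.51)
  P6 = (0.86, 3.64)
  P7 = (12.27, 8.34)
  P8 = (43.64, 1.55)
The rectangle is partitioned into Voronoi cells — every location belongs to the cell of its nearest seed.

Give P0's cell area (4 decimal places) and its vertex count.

1. box [0,49]×[0,10]: [(0, 0) (49, 0) (49, 10) (0, 10)]
2. ⊥bis P0·P1 via (15.315,5.57): [(15.7089, 0) (49, 0) (49, 10) (15.0017, 10)]  |A|=336.4469
3. ⊥bis P0·P2 via (16.335,4.245): [(15.0123, 9.8507) (17.3366, 0) (49, 0) (49, 10) (15.0017, 10)]  |A|=328.4296
4. ⊥bis P0·P3 via (32.16,4.965): [(15.0123, 9.8507) (17.3366, 0) (31.3011, 0) (33.031, 10) (15.0017, 10)]  |A|=160.0902
5. ⊥bis P0·P4 via (23.98,4.08): [(15.0123, 9.8507) (15.6356, 7.2092) (31.5179, 1.2533) (33.031, 10) (15.0017, 10)]  |A|=99.156
6. ⊥bis P0·P5 via (21.435,5.875): [(21.5303, 4.9986) (31.5179, 1.2533) (33.031, 10) (20.9862, 10)]  |A|=76.633
7. ⊥bis P0·P6 via (12.825,4.94): [(21.5303, 4.9986) (31.5179, 1.2533) (33.031, 10) (20.9862, 10)]  |A|=76.633
8. ⊥bis P0·P7 via (18.53,7.29): [(21.5303, 4.9986) (31.5179, 1.2533) (33.031, 10) (20.9862, 10)]  |A|=76.633
9. ⊥bis P0·P8 via (34.215,3.895): [(21.5303, 4.9986) (31.5179, 1.2533) (33.031, 10) (20.9862, 10)]  |A|=76.633
10. canonical 4-gon: [(21.5303, 4.9986) (31.5179, 1.2533) (33.031, 10) (20.9862, 10)]
11. shoelace: 76.633

Area of P0's cell: 76.6330 (4 vertices)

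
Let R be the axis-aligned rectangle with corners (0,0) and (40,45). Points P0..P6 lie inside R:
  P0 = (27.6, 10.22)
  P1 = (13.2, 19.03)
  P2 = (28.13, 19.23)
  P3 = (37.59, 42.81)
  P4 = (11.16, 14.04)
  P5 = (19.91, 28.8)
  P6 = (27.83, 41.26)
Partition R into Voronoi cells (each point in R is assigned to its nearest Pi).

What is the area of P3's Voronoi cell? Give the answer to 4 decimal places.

Area of P3's cell: 102.6562

1. box [0,40]×[0,45]: [(0, 0) (40, 0) (40, 45) (0, 45)]
2. ⊥bis P3·P0 via (32.595,26.515): [(0, 36.5065) (40, 24.2451) (40, 45) (0, 45)]  |A|=584.9673
3. ⊥bis P3·P1 via (25.395,30.92): [(28.4515, 27.7851) (40, 24.2451) (40, 45) (11.6671, 45)]  |A|=363.7175
4. ⊥bis P3·P2 via (32.86,31.02): [(20.439, 36.0032) (40, 28.1555) (40, 45) (11.6671, 45)]  |A|=292.2007
5. ⊥bis P3·P4 via (24.375,28.425): [(20.439, 36.0032) (40, 28.1555) (40, 45) (11.6671, 45)]  |A|=292.2007
6. ⊥bis P3·P5 via (28.75,35.805): [(32.3934, 31.2072) (40, 28.1555) (40, 45) (21.4637, 45)]  |A|=191.8985
7. ⊥bis P3·P6 via (32.71,42.035): [(34.5681, 30.3347) (40, 28.1555) (40, 45) (32.2391, 45)]  |A|=102.6562
8. canonical 4-gon: [(34.5681, 30.3347) (40, 28.1555) (40, 45) (32.2391, 45)]
9. shoelace: 102.6562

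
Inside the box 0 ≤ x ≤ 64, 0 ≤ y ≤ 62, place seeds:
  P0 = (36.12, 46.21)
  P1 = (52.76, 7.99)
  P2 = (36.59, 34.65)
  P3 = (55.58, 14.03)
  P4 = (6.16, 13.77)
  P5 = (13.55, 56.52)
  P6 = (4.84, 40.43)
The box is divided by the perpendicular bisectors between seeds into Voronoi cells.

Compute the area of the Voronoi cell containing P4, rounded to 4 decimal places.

1. box [0,64]×[0,62]: [(0, 0) (64, 0) (64, 62) (0, 62)]
2. ⊥bis P4·P0 via (21.14,29.99): [(0, 49.5139) (0, 0) (53.6125, 0)]  |A|=1327.2808
3. ⊥bis P4·P1 via (29.46,10.88): [(30.7316, 21.1317) (0, 49.5139) (0, 0) (28.1105, 0)]  |A|=1057.8307
4. ⊥bis P4·P2 via (21.375,24.21): [(29.6225, 12.1903) (10.954, 39.3973) (0, 49.5139) (0, 0) (28.1105, 0)]  |A|=959.2824
5. ⊥bis P4·P3 via (30.87,13.9): [(29.6225, 12.1903) (10.954, 39.3973) (0, 49.5139) (0, 0) (28.1105, 0)]  |A|=959.2824
6. ⊥bis P4·P5 via (9.855,35.145): [(29.6225, 12.1903) (14.4124, 34.3572) (0, 36.8486) (0, 0) (28.1105, 0)]  |A|=857.9028
7. ⊥bis P4·P6 via (5.5,27.1): [(29.6225, 12.1903) (18.9355, 27.7652) (0, 26.8277) (0, 0) (28.1105, 0)]  |A|=721.1588
8. canonical 5-gon: [(29.6225, 12.1903) (18.9355, 27.7652) (0, 26.8277) (0, 0) (28.1105, 0)]
9. shoelace: 721.1588

Area of P4's cell: 721.1588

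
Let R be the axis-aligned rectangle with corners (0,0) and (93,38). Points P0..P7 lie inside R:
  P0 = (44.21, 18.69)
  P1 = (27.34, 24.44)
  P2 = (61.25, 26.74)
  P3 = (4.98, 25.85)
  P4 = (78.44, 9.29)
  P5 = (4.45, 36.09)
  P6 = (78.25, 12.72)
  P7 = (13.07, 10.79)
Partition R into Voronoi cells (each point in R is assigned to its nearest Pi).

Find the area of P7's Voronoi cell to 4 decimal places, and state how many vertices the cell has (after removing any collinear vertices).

Area of P7's cell: 500.4771 (5 vertices)

1. box [0,93]×[0,38]: [(0, 0) (93, 0) (93, 38) (0, 38)]
2. ⊥bis P7·P0 via (28.64,14.74): [(0, 0) (32.3794, 0) (22.7391, 38) (0, 38)]  |A|=1047.2522
3. ⊥bis P7·P1 via (20.205,17.615): [(0, 0) (32.3794, 0) (30.6919, 6.6517) (0.7057, 38) (0, 38)]  |A|=701.8975
4. ⊥bis P7·P2 via (37.16,18.765): [(0, 0) (32.3794, 0) (30.6919, 6.6517) (0.7057, 38) (0, 38)]  |A|=701.8975
5. ⊥bis P7·P3 via (9.025,18.32): [(0, 13.4719) (0, 0) (32.3794, 0) (30.6919, 6.6517) (15.9647, 22.0479)]  |A|=500.4771
6. ⊥bis P7·P4 via (45.755,10.04): [(0, 13.4719) (0, 0) (32.3794, 0) (30.6919, 6.6517) (15.9647, 22.0479)]  |A|=500.4771
7. ⊥bis P7·P5 via (8.76,23.44): [(0, 13.4719) (0, 0) (32.3794, 0) (30.6919, 6.6517) (15.9647, 22.0479)]  |A|=500.4771
8. ⊥bis P7·P6 via (45.66,11.755): [(0, 13.4719) (0, 0) (32.3794, 0) (30.6919, 6.6517) (15.9647, 22.0479)]  |A|=500.4771
9. canonical 5-gon: [(0, 13.4719) (0, 0) (32.3794, 0) (30.6919, 6.6517) (15.9647, 22.0479)]
10. shoelace: 500.4771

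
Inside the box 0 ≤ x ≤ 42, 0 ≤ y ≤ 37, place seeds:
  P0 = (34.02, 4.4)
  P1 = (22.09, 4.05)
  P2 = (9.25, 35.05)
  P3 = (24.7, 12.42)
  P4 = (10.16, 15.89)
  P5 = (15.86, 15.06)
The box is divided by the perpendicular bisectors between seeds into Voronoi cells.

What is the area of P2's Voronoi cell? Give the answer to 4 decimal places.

Area of P2's cell: 313.7134

1. box [0,42]×[0,37]: [(0, 0) (42, 0) (42, 37) (0, 37)]
2. ⊥bis P2·P0 via (21.635,19.725): [(0, 2.2405) (42, 36.1831) (42, 37) (0, 37)]  |A|=747.1035
3. ⊥bis P2·P1 via (15.67,19.55): [(0, 13.0596) (27.4621, 24.4342) (42, 36.1831) (42, 37) (0, 37)]  |A|=598.5465
4. ⊥bis P2·P3 via (16.975,23.735): [(0, 13.0596) (3.403, 14.4691) (36.4046, 37) (0, 37)]  |A|=450.8486
5. ⊥bis P2·P4 via (9.705,25.47): [(0, 25.0091) (20.2499, 25.9708) (36.4046, 37) (0, 37)]  |A|=322.1637
6. ⊥bis P2·P5 via (12.555,25.055): [(0, 25.0091) (14.4986, 25.6977) (24.8758, 29.1291) (36.4046, 37) (0, 37)]  |A|=313.7134
7. canonical 5-gon: [(0, 25.0091) (14.4986, 25.6977) (24.8758, 29.1291) (36.4046, 37) (0, 37)]
8. shoelace: 313.7134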